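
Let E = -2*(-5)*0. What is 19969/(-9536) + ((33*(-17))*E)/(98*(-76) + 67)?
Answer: -19969/9536 ≈ -2.0941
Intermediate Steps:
E = 0 (E = 10*0 = 0)
19969/(-9536) + ((33*(-17))*E)/(98*(-76) + 67) = 19969/(-9536) + ((33*(-17))*0)/(98*(-76) + 67) = 19969*(-1/9536) + (-561*0)/(-7448 + 67) = -19969/9536 + 0/(-7381) = -19969/9536 + 0*(-1/7381) = -19969/9536 + 0 = -19969/9536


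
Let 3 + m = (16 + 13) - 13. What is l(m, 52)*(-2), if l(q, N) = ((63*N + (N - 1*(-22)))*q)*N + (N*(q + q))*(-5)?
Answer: -4515680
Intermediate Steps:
m = 13 (m = -3 + ((16 + 13) - 13) = -3 + (29 - 13) = -3 + 16 = 13)
l(q, N) = -10*N*q + N*q*(22 + 64*N) (l(q, N) = ((63*N + (N + 22))*q)*N + (N*(2*q))*(-5) = ((63*N + (22 + N))*q)*N + (2*N*q)*(-5) = ((22 + 64*N)*q)*N - 10*N*q = (q*(22 + 64*N))*N - 10*N*q = N*q*(22 + 64*N) - 10*N*q = -10*N*q + N*q*(22 + 64*N))
l(m, 52)*(-2) = (4*52*13*(3 + 16*52))*(-2) = (4*52*13*(3 + 832))*(-2) = (4*52*13*835)*(-2) = 2257840*(-2) = -4515680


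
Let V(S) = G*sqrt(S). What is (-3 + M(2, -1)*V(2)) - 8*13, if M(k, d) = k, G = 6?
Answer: -107 + 12*sqrt(2) ≈ -90.029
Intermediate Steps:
V(S) = 6*sqrt(S)
(-3 + M(2, -1)*V(2)) - 8*13 = (-3 + 2*(6*sqrt(2))) - 8*13 = (-3 + 12*sqrt(2)) - 104 = -107 + 12*sqrt(2)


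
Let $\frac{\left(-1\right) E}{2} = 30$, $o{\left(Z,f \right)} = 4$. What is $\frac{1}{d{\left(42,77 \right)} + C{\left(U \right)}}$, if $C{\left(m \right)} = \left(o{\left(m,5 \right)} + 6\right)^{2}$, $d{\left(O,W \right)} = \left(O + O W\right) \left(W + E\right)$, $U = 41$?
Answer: $\frac{1}{55792} \approx 1.7924 \cdot 10^{-5}$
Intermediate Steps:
$E = -60$ ($E = \left(-2\right) 30 = -60$)
$d{\left(O,W \right)} = \left(-60 + W\right) \left(O + O W\right)$ ($d{\left(O,W \right)} = \left(O + O W\right) \left(W - 60\right) = \left(O + O W\right) \left(-60 + W\right) = \left(-60 + W\right) \left(O + O W\right)$)
$C{\left(m \right)} = 100$ ($C{\left(m \right)} = \left(4 + 6\right)^{2} = 10^{2} = 100$)
$\frac{1}{d{\left(42,77 \right)} + C{\left(U \right)}} = \frac{1}{42 \left(-60 + 77^{2} - 4543\right) + 100} = \frac{1}{42 \left(-60 + 5929 - 4543\right) + 100} = \frac{1}{42 \cdot 1326 + 100} = \frac{1}{55692 + 100} = \frac{1}{55792}$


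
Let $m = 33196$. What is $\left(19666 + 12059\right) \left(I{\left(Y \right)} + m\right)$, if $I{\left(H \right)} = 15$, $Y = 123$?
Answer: $1053618975$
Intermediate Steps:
$\left(19666 + 12059\right) \left(I{\left(Y \right)} + m\right) = \left(19666 + 12059\right) \left(15 + 33196\right) = 31725 \cdot 33211 = 1053618975$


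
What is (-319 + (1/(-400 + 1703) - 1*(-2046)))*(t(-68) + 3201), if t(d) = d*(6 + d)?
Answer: 16690341594/1303 ≈ 1.2809e+7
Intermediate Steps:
(-319 + (1/(-400 + 1703) - 1*(-2046)))*(t(-68) + 3201) = (-319 + (1/(-400 + 1703) - 1*(-2046)))*(-68*(6 - 68) + 3201) = (-319 + (1/1303 + 2046))*(-68*(-62) + 3201) = (-319 + (1/1303 + 2046))*(4216 + 3201) = (-319 + 2665939/1303)*7417 = (2250282/1303)*7417 = 16690341594/1303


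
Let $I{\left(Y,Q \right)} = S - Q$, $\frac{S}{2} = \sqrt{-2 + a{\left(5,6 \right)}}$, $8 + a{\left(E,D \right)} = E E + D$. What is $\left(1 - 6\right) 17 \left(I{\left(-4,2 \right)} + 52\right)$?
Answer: $-4250 - 170 \sqrt{21} \approx -5029.0$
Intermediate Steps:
$a{\left(E,D \right)} = -8 + D + E^{2}$ ($a{\left(E,D \right)} = -8 + \left(E E + D\right) = -8 + \left(E^{2} + D\right) = -8 + \left(D + E^{2}\right) = -8 + D + E^{2}$)
$S = 2 \sqrt{21}$ ($S = 2 \sqrt{-2 + \left(-8 + 6 + 5^{2}\right)} = 2 \sqrt{-2 + \left(-8 + 6 + 25\right)} = 2 \sqrt{-2 + 23} = 2 \sqrt{21} \approx 9.1651$)
$I{\left(Y,Q \right)} = - Q + 2 \sqrt{21}$ ($I{\left(Y,Q \right)} = 2 \sqrt{21} - Q = - Q + 2 \sqrt{21}$)
$\left(1 - 6\right) 17 \left(I{\left(-4,2 \right)} + 52\right) = \left(1 - 6\right) 17 \left(\left(\left(-1\right) 2 + 2 \sqrt{21}\right) + 52\right) = \left(1 - 6\right) 17 \left(\left(-2 + 2 \sqrt{21}\right) + 52\right) = \left(-5\right) 17 \left(50 + 2 \sqrt{21}\right) = - 85 \left(50 + 2 \sqrt{21}\right) = -4250 - 170 \sqrt{21}$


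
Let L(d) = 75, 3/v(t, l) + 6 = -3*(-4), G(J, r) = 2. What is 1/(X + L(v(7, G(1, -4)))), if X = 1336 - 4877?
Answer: -1/3466 ≈ -0.00028852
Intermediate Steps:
v(t, l) = ½ (v(t, l) = 3/(-6 - 3*(-4)) = 3/(-6 + 12) = 3/6 = 3*(⅙) = ½)
X = -3541
1/(X + L(v(7, G(1, -4)))) = 1/(-3541 + 75) = 1/(-3466) = -1/3466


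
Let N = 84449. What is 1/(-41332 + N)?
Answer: 1/43117 ≈ 2.3193e-5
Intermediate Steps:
1/(-41332 + N) = 1/(-41332 + 84449) = 1/43117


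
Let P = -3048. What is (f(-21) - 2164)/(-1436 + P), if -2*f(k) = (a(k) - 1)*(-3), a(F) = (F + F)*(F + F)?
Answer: -961/8968 ≈ -0.10716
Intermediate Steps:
a(F) = 4*F² (a(F) = (2*F)*(2*F) = 4*F²)
f(k) = -3/2 + 6*k² (f(k) = -(4*k² - 1)*(-3)/2 = -(-1 + 4*k²)*(-3)/2 = -(3 - 12*k²)/2 = -3/2 + 6*k²)
(f(-21) - 2164)/(-1436 + P) = ((-3/2 + 6*(-21)²) - 2164)/(-1436 - 3048) = ((-3/2 + 6*441) - 2164)/(-4484) = ((-3/2 + 2646) - 2164)*(-1/4484) = (5289/2 - 2164)*(-1/4484) = (961/2)*(-1/4484) = -961/8968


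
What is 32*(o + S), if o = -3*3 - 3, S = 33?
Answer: 672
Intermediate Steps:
o = -12 (o = -9 - 3 = -12)
32*(o + S) = 32*(-12 + 33) = 32*21 = 672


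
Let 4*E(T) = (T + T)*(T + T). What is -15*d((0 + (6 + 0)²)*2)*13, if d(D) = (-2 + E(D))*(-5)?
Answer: 5052450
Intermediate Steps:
E(T) = T² (E(T) = ((T + T)*(T + T))/4 = ((2*T)*(2*T))/4 = (4*T²)/4 = T²)
d(D) = 10 - 5*D² (d(D) = (-2 + D²)*(-5) = 10 - 5*D²)
-15*d((0 + (6 + 0)²)*2)*13 = -15*(10 - 5*4*(0 + (6 + 0)²)²)*13 = -15*(10 - 5*4*(0 + 6²)²)*13 = -15*(10 - 5*4*(0 + 36)²)*13 = -15*(10 - 5*(36*2)²)*13 = -15*(10 - 5*72²)*13 = -15*(10 - 5*5184)*13 = -15*(10 - 25920)*13 = -15*(-25910)*13 = 388650*13 = 5052450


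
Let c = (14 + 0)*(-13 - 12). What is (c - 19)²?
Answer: 136161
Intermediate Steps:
c = -350 (c = 14*(-25) = -350)
(c - 19)² = (-350 - 19)² = (-369)² = 136161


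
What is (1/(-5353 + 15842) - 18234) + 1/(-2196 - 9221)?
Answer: -2183574614714/119752913 ≈ -18234.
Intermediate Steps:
(1/(-5353 + 15842) - 18234) + 1/(-2196 - 9221) = (1/10489 - 18234) + 1/(-11417) = (1/10489 - 18234) - 1/11417 = -191256425/10489 - 1/11417 = -2183574614714/119752913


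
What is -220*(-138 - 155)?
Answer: 64460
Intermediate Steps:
-220*(-138 - 155) = -220*(-293) = 64460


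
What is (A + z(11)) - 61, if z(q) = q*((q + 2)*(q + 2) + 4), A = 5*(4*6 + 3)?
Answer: 1977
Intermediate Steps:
A = 135 (A = 5*(24 + 3) = 5*27 = 135)
z(q) = q*(4 + (2 + q)**2) (z(q) = q*((2 + q)*(2 + q) + 4) = q*((2 + q)**2 + 4) = q*(4 + (2 + q)**2))
(A + z(11)) - 61 = (135 + 11*(4 + (2 + 11)**2)) - 61 = (135 + 11*(4 + 13**2)) - 61 = (135 + 11*(4 + 169)) - 61 = (135 + 11*173) - 61 = (135 + 1903) - 61 = 2038 - 61 = 1977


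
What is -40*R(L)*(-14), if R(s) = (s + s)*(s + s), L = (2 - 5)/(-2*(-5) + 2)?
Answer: 140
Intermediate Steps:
L = -¼ (L = -3/(10 + 2) = -3/12 = -3*1/12 = -¼ ≈ -0.25000)
R(s) = 4*s² (R(s) = (2*s)*(2*s) = 4*s²)
-40*R(L)*(-14) = -160*(-¼)²*(-14) = -160/16*(-14) = -40*¼*(-14) = -10*(-14) = 140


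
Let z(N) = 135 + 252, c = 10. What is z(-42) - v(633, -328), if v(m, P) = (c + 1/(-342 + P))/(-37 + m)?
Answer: 154530141/399320 ≈ 386.98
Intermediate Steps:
z(N) = 387
v(m, P) = (10 + 1/(-342 + P))/(-37 + m)
z(-42) - v(633, -328) = 387 - (-3419 + 10*(-328))/(12654 - 342*633 - 37*(-328) - 328*633) = 387 - (-3419 - 3280)/(12654 - 216486 + 12136 - 207624) = 387 - (-6699)/(-399320) = 387 - (-1)*(-6699)/399320 = 387 - 1*6699/399320 = 387 - 6699/399320 = 154530141/399320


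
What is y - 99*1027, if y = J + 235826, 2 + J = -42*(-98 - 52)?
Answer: 140451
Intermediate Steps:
J = 6298 (J = -2 - 42*(-98 - 52) = -2 - 42*(-150) = -2 + 6300 = 6298)
y = 242124 (y = 6298 + 235826 = 242124)
y - 99*1027 = 242124 - 99*1027 = 242124 - 1*101673 = 242124 - 101673 = 140451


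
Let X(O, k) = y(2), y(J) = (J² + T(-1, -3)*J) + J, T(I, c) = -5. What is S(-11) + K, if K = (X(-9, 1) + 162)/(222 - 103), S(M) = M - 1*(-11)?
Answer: 158/119 ≈ 1.3277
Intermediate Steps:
S(M) = 11 + M (S(M) = M + 11 = 11 + M)
y(J) = J² - 4*J (y(J) = (J² - 5*J) + J = J² - 4*J)
X(O, k) = -4 (X(O, k) = 2*(-4 + 2) = 2*(-2) = -4)
K = 158/119 (K = (-4 + 162)/(222 - 103) = 158/119 ≈ 1.3277)
S(-11) + K = (11 - 11) + 158/119 = 0 + 158/119 = 158/119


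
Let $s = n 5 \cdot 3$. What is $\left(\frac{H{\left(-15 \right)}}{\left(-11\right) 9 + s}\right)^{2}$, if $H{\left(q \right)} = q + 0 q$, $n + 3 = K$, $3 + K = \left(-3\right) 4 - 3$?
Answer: $\frac{25}{19044} \approx 0.0013127$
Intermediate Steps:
$K = -18$ ($K = -3 - 15 = -18$)
$n = -21$ ($n = -3 - 18 = -21$)
$H{\left(q \right)} = q$ ($H{\left(q \right)} = q + 0 = q$)
$s = -315$ ($s = \left(-21\right) 5 \cdot 3 = \left(-105\right) 3 = -315$)
$\left(\frac{H{\left(-15 \right)}}{\left(-11\right) 9 + s}\right)^{2} = \left(- \frac{15}{\left(-11\right) 9 - 315}\right)^{2} = \left(- \frac{15}{-99 - 315}\right)^{2} = \left(- \frac{15}{-414}\right)^{2} = \left(\left(-15\right) \left(- \frac{1}{414}\right)\right)^{2} = \left(\frac{5}{138}\right)^{2} = \frac{25}{19044}$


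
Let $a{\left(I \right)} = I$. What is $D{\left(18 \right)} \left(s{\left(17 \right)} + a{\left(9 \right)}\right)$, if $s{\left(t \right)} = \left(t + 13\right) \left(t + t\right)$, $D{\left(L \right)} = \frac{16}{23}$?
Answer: $\frac{16464}{23} \approx 715.83$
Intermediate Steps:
$D{\left(L \right)} = \frac{16}{23}$ ($D{\left(L \right)} = 16 \cdot \frac{1}{23} = \frac{16}{23}$)
$s{\left(t \right)} = 2 t \left(13 + t\right)$ ($s{\left(t \right)} = \left(13 + t\right) 2 t = 2 t \left(13 + t\right)$)
$D{\left(18 \right)} \left(s{\left(17 \right)} + a{\left(9 \right)}\right) = \frac{16 \left(2 \cdot 17 \left(13 + 17\right) + 9\right)}{23} = \frac{16 \left(2 \cdot 17 \cdot 30 + 9\right)}{23} = \frac{16 \left(1020 + 9\right)}{23} = \frac{16}{23} \cdot 1029 = \frac{16464}{23}$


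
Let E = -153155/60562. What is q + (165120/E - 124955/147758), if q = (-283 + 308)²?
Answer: -292691017283259/4525975298 ≈ -64669.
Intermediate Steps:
E = -153155/60562 (E = -153155*1/60562 = -153155/60562 ≈ -2.5289)
q = 625 (q = 25² = 625)
q + (165120/E - 124955/147758) = 625 + (165120/(-153155/60562) - 124955/147758) = 625 + (165120*(-60562/153155) - 124955*1/147758) = 625 + (-1999999488/30631 - 124955/147758) = 625 - 295519751844509/4525975298 = -292691017283259/4525975298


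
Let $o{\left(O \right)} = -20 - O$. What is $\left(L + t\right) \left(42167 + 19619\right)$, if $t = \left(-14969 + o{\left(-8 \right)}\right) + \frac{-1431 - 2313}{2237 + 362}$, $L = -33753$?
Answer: $- \frac{7826025450260}{2599} \approx -3.0112 \cdot 10^{9}$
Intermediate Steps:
$t = - \frac{38939363}{2599}$ ($t = \left(-14969 - 12\right) + \frac{-1431 - 2313}{2237 + 362} = \left(-14969 + \left(-20 + 8\right)\right) - \frac{3744}{2599} = \left(-14969 - 12\right) - \frac{3744}{2599} = -14981 - \frac{3744}{2599} = - \frac{38939363}{2599} \approx -14982.0$)
$\left(L + t\right) \left(42167 + 19619\right) = \left(-33753 - \frac{38939363}{2599}\right) \left(42167 + 19619\right) = \left(- \frac{126663410}{2599}\right) 61786 = - \frac{7826025450260}{2599}$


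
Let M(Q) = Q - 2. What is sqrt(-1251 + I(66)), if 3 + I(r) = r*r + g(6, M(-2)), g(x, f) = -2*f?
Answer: sqrt(3110) ≈ 55.767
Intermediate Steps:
M(Q) = -2 + Q
I(r) = 5 + r**2 (I(r) = -3 + (r*r - 2*(-2 - 2)) = -3 + (r**2 - 2*(-4)) = -3 + (r**2 + 8) = -3 + (8 + r**2) = 5 + r**2)
sqrt(-1251 + I(66)) = sqrt(-1251 + (5 + 66**2)) = sqrt(-1251 + (5 + 4356)) = sqrt(-1251 + 4361) = sqrt(3110)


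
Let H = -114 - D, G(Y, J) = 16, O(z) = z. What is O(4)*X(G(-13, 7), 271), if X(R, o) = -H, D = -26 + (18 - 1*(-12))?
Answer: 472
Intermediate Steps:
D = 4 (D = -26 + (18 + 12) = -26 + 30 = 4)
H = -118 (H = -114 - 1*4 = -114 - 4 = -118)
X(R, o) = 118 (X(R, o) = -1*(-118) = 118)
O(4)*X(G(-13, 7), 271) = 4*118 = 472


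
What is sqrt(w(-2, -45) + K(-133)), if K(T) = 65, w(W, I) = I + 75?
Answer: sqrt(95) ≈ 9.7468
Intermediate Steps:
w(W, I) = 75 + I
sqrt(w(-2, -45) + K(-133)) = sqrt((75 - 45) + 65) = sqrt(30 + 65) = sqrt(95)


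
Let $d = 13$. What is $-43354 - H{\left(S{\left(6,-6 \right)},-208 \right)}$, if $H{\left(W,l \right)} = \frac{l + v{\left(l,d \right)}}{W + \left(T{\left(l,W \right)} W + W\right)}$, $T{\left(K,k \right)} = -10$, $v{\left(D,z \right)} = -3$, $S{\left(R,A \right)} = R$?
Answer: $- \frac{2081203}{48} \approx -43358.0$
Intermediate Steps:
$H{\left(W,l \right)} = - \frac{-3 + l}{8 W}$ ($H{\left(W,l \right)} = \frac{l - 3}{W + \left(- 10 W + W\right)} = \frac{-3 + l}{W - 9 W} = \frac{-3 + l}{\left(-8\right) W} = \left(-3 + l\right) \left(- \frac{1}{8 W}\right) = - \frac{-3 + l}{8 W}$)
$-43354 - H{\left(S{\left(6,-6 \right)},-208 \right)} = -43354 - \frac{3 - -208}{8 \cdot 6} = -43354 - \frac{1}{8} \cdot \frac{1}{6} \left(3 + 208\right) = -43354 - \frac{1}{8} \cdot \frac{1}{6} \cdot 211 = -43354 - \frac{211}{48} = - \frac{2081203}{48}$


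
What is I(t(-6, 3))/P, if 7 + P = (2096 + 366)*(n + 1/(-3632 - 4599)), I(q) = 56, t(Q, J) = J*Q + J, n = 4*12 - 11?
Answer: 460936/749734635 ≈ 0.00061480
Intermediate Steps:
n = 37 (n = 48 - 11 = 37)
t(Q, J) = J + J*Q
P = 749734635/8231 (P = -7 + (2096 + 366)*(37 + 1/(-3632 - 4599)) = -7 + 2462*(37 + 1/(-8231)) = -7 + 2462*(37 - 1/8231) = -7 + 2462*(304546/8231) = -7 + 749792252/8231 = 749734635/8231 ≈ 91087.)
I(t(-6, 3))/P = 56/(749734635/8231) = 56*(8231/749734635) = 460936/749734635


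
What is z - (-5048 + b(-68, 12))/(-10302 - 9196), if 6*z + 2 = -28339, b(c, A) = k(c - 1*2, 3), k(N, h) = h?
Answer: -46051924/9749 ≈ -4723.8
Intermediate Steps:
b(c, A) = 3
z = -9447/2 (z = -⅓ + (⅙)*(-28339) = -⅓ - 28339/6 = -9447/2 ≈ -4723.5)
z - (-5048 + b(-68, 12))/(-10302 - 9196) = -9447/2 - (-5048 + 3)/(-10302 - 9196) = -9447/2 - (-5045)/(-19498) = -9447/2 - (-5045)*(-1)/19498 = -9447/2 - 1*5045/19498 = -9447/2 - 5045/19498 = -46051924/9749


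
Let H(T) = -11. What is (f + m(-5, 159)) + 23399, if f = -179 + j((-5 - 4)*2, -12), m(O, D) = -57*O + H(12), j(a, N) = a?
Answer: 23476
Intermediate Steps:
m(O, D) = -11 - 57*O (m(O, D) = -57*O - 11 = -11 - 57*O)
f = -197 (f = -179 + (-5 - 4)*2 = -179 - 9*2 = -179 - 18 = -197)
(f + m(-5, 159)) + 23399 = (-197 + (-11 - 57*(-5))) + 23399 = (-197 + (-11 + 285)) + 23399 = (-197 + 274) + 23399 = 77 + 23399 = 23476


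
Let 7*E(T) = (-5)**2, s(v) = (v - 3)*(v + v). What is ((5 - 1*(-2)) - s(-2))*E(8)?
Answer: -325/7 ≈ -46.429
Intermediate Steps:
s(v) = 2*v*(-3 + v) (s(v) = (-3 + v)*(2*v) = 2*v*(-3 + v))
E(T) = 25/7 (E(T) = (1/7)*(-5)**2 = (1/7)*25 = 25/7)
((5 - 1*(-2)) - s(-2))*E(8) = ((5 - 1*(-2)) - 2*(-2)*(-3 - 2))*(25/7) = ((5 + 2) - 2*(-2)*(-5))*(25/7) = (7 - 1*20)*(25/7) = (7 - 20)*(25/7) = -13*25/7 = -325/7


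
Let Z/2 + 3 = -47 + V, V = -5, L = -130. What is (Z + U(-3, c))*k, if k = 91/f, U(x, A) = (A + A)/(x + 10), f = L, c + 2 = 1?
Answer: 386/5 ≈ 77.200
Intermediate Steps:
c = -1 (c = -2 + 1 = -1)
f = -130
U(x, A) = 2*A/(10 + x) (U(x, A) = (2*A)/(10 + x) = 2*A/(10 + x))
Z = -110 (Z = -6 + 2*(-47 - 5) = -6 + 2*(-52) = -6 - 104 = -110)
k = -7/10 (k = 91/(-130) = 91*(-1/130) = -7/10 ≈ -0.70000)
(Z + U(-3, c))*k = (-110 + 2*(-1)/(10 - 3))*(-7/10) = (-110 + 2*(-1)/7)*(-7/10) = (-110 + 2*(-1)*(1/7))*(-7/10) = (-110 - 2/7)*(-7/10) = -772/7*(-7/10) = 386/5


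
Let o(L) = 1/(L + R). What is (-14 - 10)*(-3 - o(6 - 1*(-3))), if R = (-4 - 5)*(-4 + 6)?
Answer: 208/3 ≈ 69.333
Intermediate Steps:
R = -18 (R = -9*2 = -18)
o(L) = 1/(-18 + L) (o(L) = 1/(L - 18) = 1/(-18 + L))
(-14 - 10)*(-3 - o(6 - 1*(-3))) = (-14 - 10)*(-3 - 1/(-18 + (6 - 1*(-3)))) = -24*(-3 - 1/(-18 + (6 + 3))) = -24*(-3 - 1/(-18 + 9)) = -24*(-3 - 1/(-9)) = -24*(-3 - 1*(-⅑)) = -24*(-3 + ⅑) = -24*(-26/9) = 208/3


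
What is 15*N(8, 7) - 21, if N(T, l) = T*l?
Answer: 819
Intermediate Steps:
15*N(8, 7) - 21 = 15*(8*7) - 21 = 15*56 - 21 = 840 - 21 = 819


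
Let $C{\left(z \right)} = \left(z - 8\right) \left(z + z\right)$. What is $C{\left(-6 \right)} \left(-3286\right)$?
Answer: $-552048$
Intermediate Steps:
$C{\left(z \right)} = 2 z \left(-8 + z\right)$ ($C{\left(z \right)} = \left(-8 + z\right) 2 z = 2 z \left(-8 + z\right)$)
$C{\left(-6 \right)} \left(-3286\right) = 2 \left(-6\right) \left(-8 - 6\right) \left(-3286\right) = 2 \left(-6\right) \left(-14\right) \left(-3286\right) = 168 \left(-3286\right) = -552048$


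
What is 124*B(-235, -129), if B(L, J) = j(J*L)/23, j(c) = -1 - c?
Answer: -3759184/23 ≈ -1.6344e+5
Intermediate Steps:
B(L, J) = -1/23 - J*L/23 (B(L, J) = (-1 - J*L)/23 = (-1 - J*L)*(1/23) = -1/23 - J*L/23)
124*B(-235, -129) = 124*(-1/23 - 1/23*(-129)*(-235)) = 124*(-1/23 - 30315/23) = 124*(-30316/23) = -3759184/23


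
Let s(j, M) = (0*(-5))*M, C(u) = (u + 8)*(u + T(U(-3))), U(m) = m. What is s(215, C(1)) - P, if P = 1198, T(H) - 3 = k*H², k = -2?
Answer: -1198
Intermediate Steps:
T(H) = 3 - 2*H²
C(u) = (-15 + u)*(8 + u) (C(u) = (u + 8)*(u + (3 - 2*(-3)²)) = (8 + u)*(u + (3 - 2*9)) = (8 + u)*(u + (3 - 18)) = (8 + u)*(u - 15) = (8 + u)*(-15 + u) = (-15 + u)*(8 + u))
s(j, M) = 0 (s(j, M) = 0*M = 0)
s(215, C(1)) - P = 0 - 1*1198 = 0 - 1198 = -1198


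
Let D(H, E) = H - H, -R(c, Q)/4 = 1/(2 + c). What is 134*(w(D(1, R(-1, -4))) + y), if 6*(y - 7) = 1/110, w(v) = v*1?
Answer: 309607/330 ≈ 938.20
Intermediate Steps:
R(c, Q) = -4/(2 + c)
D(H, E) = 0
w(v) = v
y = 4621/660 (y = 7 + (⅙)/110 = 7 + (⅙)*(1/110) = 7 + 1/660 = 4621/660 ≈ 7.0015)
134*(w(D(1, R(-1, -4))) + y) = 134*(0 + 4621/660) = 134*(4621/660) = 309607/330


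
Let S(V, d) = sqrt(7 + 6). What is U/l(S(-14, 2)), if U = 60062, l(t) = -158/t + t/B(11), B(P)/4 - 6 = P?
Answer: -4084216*sqrt(13)/10731 ≈ -1372.3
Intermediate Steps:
B(P) = 24 + 4*P
S(V, d) = sqrt(13)
l(t) = -158/t + t/68 (l(t) = -158/t + t/(24 + 4*11) = -158/t + t/(24 + 44) = -158/t + t/68)
U/l(S(-14, 2)) = 60062/(-158*sqrt(13)/13 + sqrt(13)/68) = 60062/((-10731*sqrt(13)/884)) = 60062*(-68*sqrt(13)/10731) = -4084216*sqrt(13)/10731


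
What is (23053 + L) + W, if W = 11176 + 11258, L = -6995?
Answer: 38492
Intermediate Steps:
W = 22434
(23053 + L) + W = (23053 - 6995) + 22434 = 16058 + 22434 = 38492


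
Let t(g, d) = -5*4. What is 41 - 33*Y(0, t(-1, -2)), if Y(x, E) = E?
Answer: 701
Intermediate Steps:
t(g, d) = -20
41 - 33*Y(0, t(-1, -2)) = 41 - 33*(-20) = 41 + 660 = 701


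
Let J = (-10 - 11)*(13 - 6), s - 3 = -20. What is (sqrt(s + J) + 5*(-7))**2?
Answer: 1061 - 140*I*sqrt(41) ≈ 1061.0 - 896.44*I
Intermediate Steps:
s = -17 (s = 3 - 20 = -17)
J = -147 (J = -21*7 = -147)
(sqrt(s + J) + 5*(-7))**2 = (sqrt(-17 - 147) + 5*(-7))**2 = (sqrt(-164) - 35)**2 = (2*I*sqrt(41) - 35)**2 = (-35 + 2*I*sqrt(41))**2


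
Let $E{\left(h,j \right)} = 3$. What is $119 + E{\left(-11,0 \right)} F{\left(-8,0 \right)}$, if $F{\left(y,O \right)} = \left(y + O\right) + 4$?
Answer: $107$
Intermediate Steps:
$F{\left(y,O \right)} = 4 + O + y$ ($F{\left(y,O \right)} = \left(O + y\right) + 4 = 4 + O + y$)
$119 + E{\left(-11,0 \right)} F{\left(-8,0 \right)} = 119 + 3 \left(4 + 0 - 8\right) = 119 + 3 \left(-4\right) = 119 - 12 = 107$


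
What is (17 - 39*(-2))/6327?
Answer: 5/333 ≈ 0.015015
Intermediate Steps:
(17 - 39*(-2))/6327 = (17 - 39*(-2))*(1/6327) = (17 + 78)*(1/6327) = 95*(1/6327) = 5/333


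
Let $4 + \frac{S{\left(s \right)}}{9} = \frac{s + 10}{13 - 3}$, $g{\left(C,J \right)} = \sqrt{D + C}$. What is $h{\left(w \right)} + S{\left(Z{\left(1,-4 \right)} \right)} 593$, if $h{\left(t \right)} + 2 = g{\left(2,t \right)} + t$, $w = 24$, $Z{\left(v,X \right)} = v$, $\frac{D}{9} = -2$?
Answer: $- \frac{154553}{10} + 4 i \approx -15455.0 + 4.0 i$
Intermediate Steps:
$D = -18$ ($D = 9 \left(-2\right) = -18$)
$g{\left(C,J \right)} = \sqrt{-18 + C}$
$S{\left(s \right)} = -27 + \frac{9 s}{10}$ ($S{\left(s \right)} = -36 + 9 \frac{s + 10}{13 - 3} = -36 + 9 \frac{10 + s}{10} = -36 + 9 \left(10 + s\right) \frac{1}{10} = -36 + 9 \left(1 + \frac{s}{10}\right) = -36 + \left(9 + \frac{9 s}{10}\right) = -27 + \frac{9 s}{10}$)
$h{\left(t \right)} = -2 + t + 4 i$ ($h{\left(t \right)} = -2 + \left(\sqrt{-18 + 2} + t\right) = -2 + \left(\sqrt{-16} + t\right) = -2 + \left(4 i + t\right) = -2 + \left(t + 4 i\right) = -2 + t + 4 i$)
$h{\left(w \right)} + S{\left(Z{\left(1,-4 \right)} \right)} 593 = \left(-2 + 24 + 4 i\right) + \left(-27 + \frac{9}{10} \cdot 1\right) 593 = \left(22 + 4 i\right) + \left(-27 + \frac{9}{10}\right) 593 = \left(22 + 4 i\right) - \frac{154773}{10} = - \frac{154553}{10} + 4 i$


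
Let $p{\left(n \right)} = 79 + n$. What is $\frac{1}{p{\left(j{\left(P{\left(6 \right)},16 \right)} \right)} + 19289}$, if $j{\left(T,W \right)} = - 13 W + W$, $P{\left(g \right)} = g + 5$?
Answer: $\frac{1}{19176} \approx 5.2149 \cdot 10^{-5}$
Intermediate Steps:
$P{\left(g \right)} = 5 + g$
$j{\left(T,W \right)} = - 12 W$
$\frac{1}{p{\left(j{\left(P{\left(6 \right)},16 \right)} \right)} + 19289} = \frac{1}{\left(79 - 192\right) + 19289} = \frac{1}{-113 + 19289} = \frac{1}{19176}$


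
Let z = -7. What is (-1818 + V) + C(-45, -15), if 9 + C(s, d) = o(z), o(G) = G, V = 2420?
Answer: 586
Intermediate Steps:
C(s, d) = -16 (C(s, d) = -9 - 7 = -16)
(-1818 + V) + C(-45, -15) = (-1818 + 2420) - 16 = 602 - 16 = 586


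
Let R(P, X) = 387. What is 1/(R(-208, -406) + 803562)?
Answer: 1/803949 ≈ 1.2439e-6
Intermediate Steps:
1/(R(-208, -406) + 803562) = 1/(387 + 803562) = 1/803949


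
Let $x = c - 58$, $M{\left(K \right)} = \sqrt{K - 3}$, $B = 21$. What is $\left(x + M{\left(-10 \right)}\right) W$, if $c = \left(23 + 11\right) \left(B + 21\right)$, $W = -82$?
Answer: $-112340 - 82 i \sqrt{13} \approx -1.1234 \cdot 10^{5} - 295.66 i$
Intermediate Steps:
$c = 1428$ ($c = \left(23 + 11\right) \left(21 + 21\right) = 34 \cdot 42 = 1428$)
$M{\left(K \right)} = \sqrt{-3 + K}$
$x = 1370$ ($x = 1428 - 58 = 1370$)
$\left(x + M{\left(-10 \right)}\right) W = \left(1370 + \sqrt{-3 - 10}\right) \left(-82\right) = \left(1370 + \sqrt{-13}\right) \left(-82\right) = \left(1370 + i \sqrt{13}\right) \left(-82\right) = -112340 - 82 i \sqrt{13}$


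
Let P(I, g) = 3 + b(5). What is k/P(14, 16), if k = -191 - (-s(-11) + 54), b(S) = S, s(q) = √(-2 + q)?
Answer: -245/8 + I*√13/8 ≈ -30.625 + 0.45069*I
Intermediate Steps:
P(I, g) = 8 (P(I, g) = 3 + 5 = 8)
k = -245 + I*√13 (k = -191 - (-√(-2 - 11) + 54) = -191 - (-√(-13) + 54) = -191 - (-I*√13 + 54) = -191 - (54 - I*√13) = -191 + (-54 + I*√13) = -245 + I*√13 ≈ -245.0 + 3.6056*I)
k/P(14, 16) = (-245 + I*√13)/8 = (-245 + I*√13)*(⅛) = -245/8 + I*√13/8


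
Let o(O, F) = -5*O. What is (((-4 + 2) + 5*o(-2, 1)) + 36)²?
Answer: 7056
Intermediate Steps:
(((-4 + 2) + 5*o(-2, 1)) + 36)² = (((-4 + 2) + 5*(-5*(-2))) + 36)² = ((-2 + 5*10) + 36)² = ((-2 + 50) + 36)² = (48 + 36)² = 84² = 7056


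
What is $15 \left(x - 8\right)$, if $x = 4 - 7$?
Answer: $-165$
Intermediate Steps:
$x = -3$ ($x = 4 - 7 = -3$)
$15 \left(x - 8\right) = 15 \left(-3 - 8\right) = 15 \left(-11\right) = -165$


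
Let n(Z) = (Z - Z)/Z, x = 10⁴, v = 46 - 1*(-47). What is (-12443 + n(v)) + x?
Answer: -2443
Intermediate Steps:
v = 93 (v = 46 + 47 = 93)
x = 10000
n(Z) = 0 (n(Z) = 0/Z = 0)
(-12443 + n(v)) + x = (-12443 + 0) + 10000 = -12443 + 10000 = -2443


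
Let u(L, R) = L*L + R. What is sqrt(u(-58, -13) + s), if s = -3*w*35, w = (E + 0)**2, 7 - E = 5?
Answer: sqrt(2931) ≈ 54.139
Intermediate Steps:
E = 2 (E = 7 - 1*5 = 7 - 5 = 2)
w = 4 (w = (2 + 0)**2 = 2**2 = 4)
u(L, R) = R + L**2 (u(L, R) = L**2 + R = R + L**2)
s = -420 (s = -3*4*35 = -12*35 = -420)
sqrt(u(-58, -13) + s) = sqrt((-13 + (-58)**2) - 420) = sqrt((-13 + 3364) - 420) = sqrt(3351 - 420) = sqrt(2931)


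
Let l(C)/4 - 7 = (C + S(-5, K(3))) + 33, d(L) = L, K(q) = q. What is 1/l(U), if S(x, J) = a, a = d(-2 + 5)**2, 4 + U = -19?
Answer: 1/104 ≈ 0.0096154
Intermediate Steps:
U = -23 (U = -4 - 19 = -23)
a = 9 (a = (-2 + 5)**2 = 3**2 = 9)
S(x, J) = 9
l(C) = 196 + 4*C (l(C) = 28 + 4*((C + 9) + 33) = 28 + 4*((9 + C) + 33) = 28 + 4*(42 + C) = 28 + (168 + 4*C) = 196 + 4*C)
1/l(U) = 1/(196 + 4*(-23)) = 1/(196 - 92) = 1/104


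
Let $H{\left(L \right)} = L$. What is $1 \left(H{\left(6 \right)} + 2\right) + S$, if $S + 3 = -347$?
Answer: $-342$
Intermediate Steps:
$S = -350$ ($S = -3 - 347 = -350$)
$1 \left(H{\left(6 \right)} + 2\right) + S = 1 \left(6 + 2\right) - 350 = 1 \cdot 8 - 350 = 8 - 350 = -342$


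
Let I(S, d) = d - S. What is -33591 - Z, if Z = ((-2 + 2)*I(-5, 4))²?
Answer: -33591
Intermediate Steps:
Z = 0 (Z = ((-2 + 2)*(4 - 1*(-5)))² = (0*(4 + 5))² = (0*9)² = 0² = 0)
-33591 - Z = -33591 - 1*0 = -33591 + 0 = -33591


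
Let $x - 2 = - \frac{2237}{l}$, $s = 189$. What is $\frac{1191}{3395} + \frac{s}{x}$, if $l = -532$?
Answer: $\frac{345291951}{11206895} \approx 30.811$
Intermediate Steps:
$x = \frac{3301}{532}$ ($x = 2 - \frac{2237}{-532} = 2 - - \frac{2237}{532} = 2 + \frac{2237}{532} = \frac{3301}{532} \approx 6.2049$)
$\frac{1191}{3395} + \frac{s}{x} = \frac{1191}{3395} + \frac{189}{\frac{3301}{532}} = 1191 \cdot \frac{1}{3395} + 189 \cdot \frac{532}{3301} = \frac{1191}{3395} + \frac{100548}{3301} = \frac{345291951}{11206895}$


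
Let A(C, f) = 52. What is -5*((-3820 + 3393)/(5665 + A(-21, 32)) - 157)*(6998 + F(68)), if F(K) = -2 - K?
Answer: 31106581440/5717 ≈ 5.4411e+6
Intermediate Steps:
-5*((-3820 + 3393)/(5665 + A(-21, 32)) - 157)*(6998 + F(68)) = -5*((-3820 + 3393)/(5665 + 52) - 157)*(6998 + (-2 - 1*68)) = -5*(-427/5717 - 157)*(6998 + (-2 - 68)) = -5*(-427*1/5717 - 157)*(6998 - 70) = -5*(-427/5717 - 157)*6928 = -(-4489980)*6928/5717 = -5*(-6221316288/5717) = 31106581440/5717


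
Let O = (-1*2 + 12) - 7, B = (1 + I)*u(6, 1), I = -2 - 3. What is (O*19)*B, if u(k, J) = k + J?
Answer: -1596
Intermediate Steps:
u(k, J) = J + k
I = -5
B = -28 (B = (1 - 5)*(1 + 6) = -4*7 = -28)
O = 3 (O = (-2 + 12) - 7 = 10 - 7 = 3)
(O*19)*B = (3*19)*(-28) = 57*(-28) = -1596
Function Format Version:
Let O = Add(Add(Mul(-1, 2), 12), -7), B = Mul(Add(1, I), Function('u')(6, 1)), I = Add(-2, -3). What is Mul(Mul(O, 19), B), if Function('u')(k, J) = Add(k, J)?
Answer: -1596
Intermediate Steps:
Function('u')(k, J) = Add(J, k)
I = -5
B = -28 (B = Mul(Add(1, -5), Add(1, 6)) = Mul(-4, 7) = -28)
O = 3 (O = Add(Add(-2, 12), -7) = Add(10, -7) = 3)
Mul(Mul(O, 19), B) = Mul(Mul(3, 19), -28) = Mul(57, -28) = -1596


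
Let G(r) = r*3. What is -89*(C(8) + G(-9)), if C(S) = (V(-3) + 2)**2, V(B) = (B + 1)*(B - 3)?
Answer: -15041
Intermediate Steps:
G(r) = 3*r
V(B) = (1 + B)*(-3 + B)
C(S) = 196 (C(S) = ((-3 + (-3)**2 - 2*(-3)) + 2)**2 = ((-3 + 9 + 6) + 2)**2 = (12 + 2)**2 = 14**2 = 196)
-89*(C(8) + G(-9)) = -89*(196 + 3*(-9)) = -89*(196 - 27) = -89*169 = -15041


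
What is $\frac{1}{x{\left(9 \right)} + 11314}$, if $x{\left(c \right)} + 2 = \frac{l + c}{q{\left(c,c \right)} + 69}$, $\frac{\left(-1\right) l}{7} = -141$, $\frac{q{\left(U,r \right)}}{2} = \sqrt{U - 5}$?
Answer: $\frac{73}{826772} \approx 8.8295 \cdot 10^{-5}$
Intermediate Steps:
$q{\left(U,r \right)} = 2 \sqrt{-5 + U}$ ($q{\left(U,r \right)} = 2 \sqrt{U - 5} = 2 \sqrt{-5 + U}$)
$l = 987$ ($l = \left(-7\right) \left(-141\right) = 987$)
$x{\left(c \right)} = -2 + \frac{987 + c}{69 + 2 \sqrt{-5 + c}}$ ($x{\left(c \right)} = -2 + \frac{987 + c}{2 \sqrt{-5 + c} + 69} = -2 + \frac{987 + c}{69 + 2 \sqrt{-5 + c}}$)
$\frac{1}{x{\left(9 \right)} + 11314} = \frac{1}{\frac{849 + 9 - 4 \sqrt{-5 + 9}}{69 + 2 \sqrt{-5 + 9}} + 11314} = \frac{1}{\frac{849 + 9 - 4 \sqrt{4}}{69 + 2 \sqrt{4}} + 11314} = \frac{1}{\frac{849 + 9 - 8}{69 + 2 \cdot 2} + 11314} = \frac{1}{\frac{849 + 9 - 8}{69 + 4} + 11314} = \frac{1}{\frac{1}{73} \cdot 850 + 11314} = \frac{1}{\frac{850}{73} + 11314} = \frac{1}{\frac{826772}{73}} = \frac{73}{826772}$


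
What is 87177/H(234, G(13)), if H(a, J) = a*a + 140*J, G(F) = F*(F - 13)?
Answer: 29059/18252 ≈ 1.5921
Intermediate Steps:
G(F) = F*(-13 + F)
H(a, J) = a² + 140*J
87177/H(234, G(13)) = 87177/(234² + 140*(13*(-13 + 13))) = 87177/(54756 + 140*(13*0)) = 87177/(54756 + 140*0) = 87177/(54756 + 0) = 87177/54756 = 87177*(1/54756) = 29059/18252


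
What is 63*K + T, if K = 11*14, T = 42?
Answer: 9744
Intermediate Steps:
K = 154
63*K + T = 63*154 + 42 = 9702 + 42 = 9744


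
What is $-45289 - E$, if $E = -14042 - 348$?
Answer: $-30899$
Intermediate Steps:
$E = -14390$
$-45289 - E = -45289 - -14390 = -45289 + 14390 = -30899$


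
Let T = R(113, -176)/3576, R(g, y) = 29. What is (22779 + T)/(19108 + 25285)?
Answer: 81457733/158749368 ≈ 0.51312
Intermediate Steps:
T = 29/3576 ≈ 0.0081096
(22779 + T)/(19108 + 25285) = (22779 + 29/3576)/(19108 + 25285) = (81457733/3576)/44393 = (81457733/3576)*(1/44393) = 81457733/158749368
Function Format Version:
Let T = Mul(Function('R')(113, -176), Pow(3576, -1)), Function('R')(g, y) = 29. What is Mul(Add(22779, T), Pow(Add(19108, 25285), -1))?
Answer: Rational(81457733, 158749368) ≈ 0.51312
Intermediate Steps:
T = Rational(29, 3576) (T = Mul(29, Pow(3576, -1)) = Mul(29, Rational(1, 3576)) = Rational(29, 3576) ≈ 0.0081096)
Mul(Add(22779, T), Pow(Add(19108, 25285), -1)) = Mul(Add(22779, Rational(29, 3576)), Pow(Add(19108, 25285), -1)) = Mul(Rational(81457733, 3576), Pow(44393, -1)) = Mul(Rational(81457733, 3576), Rational(1, 44393)) = Rational(81457733, 158749368)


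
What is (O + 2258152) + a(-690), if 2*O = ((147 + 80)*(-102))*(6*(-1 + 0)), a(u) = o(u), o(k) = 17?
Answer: 2327631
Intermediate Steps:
a(u) = 17
O = 69462 (O = (((147 + 80)*(-102))*(6*(-1 + 0)))/2 = ((227*(-102))*(6*(-1)))/2 = (-23154*(-6))/2 = (½)*138924 = 69462)
(O + 2258152) + a(-690) = (69462 + 2258152) + 17 = 2327614 + 17 = 2327631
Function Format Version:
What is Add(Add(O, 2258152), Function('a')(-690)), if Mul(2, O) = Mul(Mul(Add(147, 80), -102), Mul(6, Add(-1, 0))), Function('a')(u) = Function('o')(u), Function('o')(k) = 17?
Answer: 2327631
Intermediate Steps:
Function('a')(u) = 17
O = 69462 (O = Mul(Rational(1, 2), Mul(Mul(Add(147, 80), -102), Mul(6, Add(-1, 0)))) = Mul(Rational(1, 2), Mul(Mul(227, -102), Mul(6, -1))) = Mul(Rational(1, 2), Mul(-23154, -6)) = Mul(Rational(1, 2), 138924) = 69462)
Add(Add(O, 2258152), Function('a')(-690)) = Add(Add(69462, 2258152), 17) = Add(2327614, 17) = 2327631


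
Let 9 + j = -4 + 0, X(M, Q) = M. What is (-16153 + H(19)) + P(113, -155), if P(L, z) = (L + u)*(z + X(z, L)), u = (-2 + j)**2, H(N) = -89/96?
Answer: -11609657/96 ≈ -1.2093e+5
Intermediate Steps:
H(N) = -89/96 (H(N) = -89*1/96 = -89/96)
j = -13 (j = -9 + (-4 + 0) = -9 - 4 = -13)
u = 225 (u = (-2 - 13)**2 = (-15)**2 = 225)
P(L, z) = 2*z*(225 + L) (P(L, z) = (L + 225)*(z + z) = (225 + L)*(2*z) = 2*z*(225 + L))
(-16153 + H(19)) + P(113, -155) = (-16153 - 89/96) + 2*(-155)*(225 + 113) = -1550777/96 + 2*(-155)*338 = -1550777/96 - 104780 = -11609657/96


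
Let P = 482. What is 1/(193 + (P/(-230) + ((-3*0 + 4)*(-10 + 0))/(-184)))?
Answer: 115/21979 ≈ 0.0052323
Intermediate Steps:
1/(193 + (P/(-230) + ((-3*0 + 4)*(-10 + 0))/(-184))) = 1/(193 + (482/(-230) + ((-3*0 + 4)*(-10 + 0))/(-184))) = 1/(193 + (482*(-1/230) + ((0 + 4)*(-10))*(-1/184))) = 1/(193 + (-241/115 + (4*(-10))*(-1/184))) = 1/(193 + (-241/115 - 40*(-1/184))) = 1/(193 + (-241/115 + 5/23)) = 1/(193 - 216/115) = 1/(21979/115) = 115/21979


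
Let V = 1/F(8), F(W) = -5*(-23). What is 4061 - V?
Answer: 467014/115 ≈ 4061.0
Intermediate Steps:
F(W) = 115
V = 1/115 ≈ 0.0086956
4061 - V = 4061 - 1*1/115 = 4061 - 1/115 = 467014/115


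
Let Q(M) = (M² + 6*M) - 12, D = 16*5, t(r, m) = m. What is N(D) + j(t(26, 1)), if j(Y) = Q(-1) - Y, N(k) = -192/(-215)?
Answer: -3678/215 ≈ -17.107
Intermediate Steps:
D = 80
Q(M) = -12 + M² + 6*M
N(k) = 192/215 (N(k) = -192*(-1/215) = 192/215)
j(Y) = -17 - Y (j(Y) = (-12 + (-1)² + 6*(-1)) - Y = (-12 + 1 - 6) - Y = -17 - Y)
N(D) + j(t(26, 1)) = 192/215 + (-17 - 1*1) = 192/215 + (-17 - 1) = 192/215 - 18 = -3678/215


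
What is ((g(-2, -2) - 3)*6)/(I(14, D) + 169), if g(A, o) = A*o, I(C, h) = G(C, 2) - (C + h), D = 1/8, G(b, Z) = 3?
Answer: 16/421 ≈ 0.038005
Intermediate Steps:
D = ⅛ ≈ 0.12500
I(C, h) = 3 - C - h (I(C, h) = 3 - (C + h) = 3 + (-C - h) = 3 - C - h)
((g(-2, -2) - 3)*6)/(I(14, D) + 169) = ((-2*(-2) - 3)*6)/((3 - 1*14 - 1*⅛) + 169) = ((4 - 3)*6)/((3 - 14 - ⅛) + 169) = (1*6)/(-89/8 + 169) = 6/(1263/8) = 6*(8/1263) = 16/421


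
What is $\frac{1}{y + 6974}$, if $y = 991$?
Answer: $\frac{1}{7965} \approx 0.00012555$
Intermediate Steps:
$\frac{1}{y + 6974} = \frac{1}{991 + 6974} = \frac{1}{7965}$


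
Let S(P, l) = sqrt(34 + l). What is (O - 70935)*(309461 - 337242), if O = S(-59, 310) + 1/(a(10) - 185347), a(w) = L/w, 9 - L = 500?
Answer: 3653499410803645/1853961 - 55562*sqrt(86) ≈ 1.9701e+9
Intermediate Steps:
L = -491 (L = 9 - 1*500 = 9 - 500 = -491)
a(w) = -491/w
O = -10/1853961 + 2*sqrt(86) (O = sqrt(34 + 310) + 1/(-491/10 - 185347) = sqrt(344) + 1/(-491*1/10 - 185347) = 2*sqrt(86) + 1/(-491/10 - 185347) = 2*sqrt(86) + 1/(-1853961/10) = 2*sqrt(86) - 10/1853961 = -10/1853961 + 2*sqrt(86) ≈ 18.547)
(O - 70935)*(309461 - 337242) = ((-10/1853961 + 2*sqrt(86)) - 70935)*(309461 - 337242) = (-131510723545/1853961 + 2*sqrt(86))*(-27781) = 3653499410803645/1853961 - 55562*sqrt(86)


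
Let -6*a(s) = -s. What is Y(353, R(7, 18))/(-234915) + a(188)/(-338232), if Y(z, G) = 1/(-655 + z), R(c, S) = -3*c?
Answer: -555646027/5998910656140 ≈ -9.2624e-5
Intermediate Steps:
a(s) = s/6 (a(s) = -(-1)*s/6 = s/6)
Y(353, R(7, 18))/(-234915) + a(188)/(-338232) = 1/((-655 + 353)*(-234915)) + ((⅙)*188)/(-338232) = -1/234915/(-302) + (94/3)*(-1/338232) = -1/302*(-1/234915) - 47/507348 = 1/70944330 - 47/507348 = -555646027/5998910656140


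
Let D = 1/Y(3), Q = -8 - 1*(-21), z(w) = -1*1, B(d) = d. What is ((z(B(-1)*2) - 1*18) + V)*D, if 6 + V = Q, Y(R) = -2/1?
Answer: 6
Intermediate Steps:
z(w) = -1
Y(R) = -2 (Y(R) = -2*1 = -2)
Q = 13 (Q = -8 + 21 = 13)
V = 7 (V = -6 + 13 = 7)
D = -½ (D = 1/(-2) = -½ ≈ -0.50000)
((z(B(-1)*2) - 1*18) + V)*D = ((-1 - 1*18) + 7)*(-½) = ((-1 - 18) + 7)*(-½) = (-19 + 7)*(-½) = -12*(-½) = 6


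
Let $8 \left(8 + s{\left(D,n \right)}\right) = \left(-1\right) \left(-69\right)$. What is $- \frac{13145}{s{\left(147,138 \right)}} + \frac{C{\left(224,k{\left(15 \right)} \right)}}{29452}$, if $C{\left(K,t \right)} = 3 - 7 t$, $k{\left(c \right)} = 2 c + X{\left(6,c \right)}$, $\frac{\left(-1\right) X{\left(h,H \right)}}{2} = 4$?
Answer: $- \frac{619434615}{29452} \approx -21032.0$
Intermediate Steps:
$X{\left(h,H \right)} = -8$ ($X{\left(h,H \right)} = \left(-2\right) 4 = -8$)
$k{\left(c \right)} = -8 + 2 c$ ($k{\left(c \right)} = 2 c - 8 = -8 + 2 c$)
$s{\left(D,n \right)} = \frac{5}{8}$ ($s{\left(D,n \right)} = -8 + \frac{\left(-1\right) \left(-69\right)}{8} = -8 + \frac{1}{8} \cdot 69 = -8 + \frac{69}{8} = \frac{5}{8}$)
$- \frac{13145}{s{\left(147,138 \right)}} + \frac{C{\left(224,k{\left(15 \right)} \right)}}{29452} = - \frac{13145}{\frac{5}{8}} + \frac{3 - 7 \left(-8 + 2 \cdot 15\right)}{29452} = \left(-13145\right) \frac{8}{5} + \left(3 - 7 \left(-8 + 30\right)\right) \frac{1}{29452} = -21032 + \left(3 - 154\right) \frac{1}{29452} = -21032 - \frac{151}{29452} = - \frac{619434615}{29452}$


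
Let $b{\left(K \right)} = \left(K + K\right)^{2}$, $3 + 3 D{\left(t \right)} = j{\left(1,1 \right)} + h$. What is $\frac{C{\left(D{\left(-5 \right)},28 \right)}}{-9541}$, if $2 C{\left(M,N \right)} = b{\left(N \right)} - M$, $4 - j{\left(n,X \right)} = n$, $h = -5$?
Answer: $- \frac{9413}{57246} \approx -0.16443$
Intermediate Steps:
$j{\left(n,X \right)} = 4 - n$
$D{\left(t \right)} = - \frac{5}{3}$ ($D{\left(t \right)} = -1 + \frac{\left(4 - 1\right) - 5}{3} = -1 + \frac{3 - 5}{3} = -1 + \frac{1}{3} \left(-2\right) = -1 - \frac{2}{3} = - \frac{5}{3}$)
$b{\left(K \right)} = 4 K^{2}$ ($b{\left(K \right)} = \left(2 K\right)^{2} = 4 K^{2}$)
$C{\left(M,N \right)} = 2 N^{2} - \frac{M}{2}$ ($C{\left(M,N \right)} = \frac{4 N^{2} - M}{2} = \frac{- M + 4 N^{2}}{2} = 2 N^{2} - \frac{M}{2}$)
$\frac{C{\left(D{\left(-5 \right)},28 \right)}}{-9541} = \frac{2 \cdot 28^{2} - - \frac{5}{6}}{-9541} = \left(2 \cdot 784 + \frac{5}{6}\right) \left(- \frac{1}{9541}\right) = \left(1568 + \frac{5}{6}\right) \left(- \frac{1}{9541}\right) = \frac{9413}{6} \left(- \frac{1}{9541}\right) = - \frac{9413}{57246}$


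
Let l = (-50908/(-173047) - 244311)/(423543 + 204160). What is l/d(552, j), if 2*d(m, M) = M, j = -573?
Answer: 84554469418/62240475356493 ≈ 0.0013585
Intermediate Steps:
d(m, M) = M/2
l = -42277234709/108622121041 (l = (-50908*(-1/173047) - 244311)/627703 = (50908/173047 - 244311)*(1/627703) = -42277234709/173047*1/627703 = -42277234709/108622121041 ≈ -0.38921)
l/d(552, j) = -42277234709/(108622121041*((½)*(-573))) = -42277234709/(108622121041*(-573/2)) = -42277234709/108622121041*(-2/573) = 84554469418/62240475356493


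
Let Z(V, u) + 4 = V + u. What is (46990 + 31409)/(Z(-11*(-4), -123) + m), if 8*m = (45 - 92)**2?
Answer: 209064/515 ≈ 405.95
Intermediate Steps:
Z(V, u) = -4 + V + u (Z(V, u) = -4 + (V + u) = -4 + V + u)
m = 2209/8 (m = (45 - 92)**2/8 = (1/8)*(-47)**2 = (1/8)*2209 = 2209/8 ≈ 276.13)
(46990 + 31409)/(Z(-11*(-4), -123) + m) = (46990 + 31409)/((-4 - 11*(-4) - 123) + 2209/8) = 78399/((-4 + 44 - 123) + 2209/8) = 78399/(-83 + 2209/8) = 78399/(1545/8) = 78399*(8/1545) = 209064/515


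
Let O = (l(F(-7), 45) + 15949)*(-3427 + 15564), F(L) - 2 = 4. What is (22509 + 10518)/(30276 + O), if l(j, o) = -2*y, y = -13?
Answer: 11009/64639617 ≈ 0.00017031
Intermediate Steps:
F(L) = 6 (F(L) = 2 + 4 = 6)
l(j, o) = 26 (l(j, o) = -2*(-13) = 26)
O = 193888575 (O = (26 + 15949)*(-3427 + 15564) = 15975*12137 = 193888575)
(22509 + 10518)/(30276 + O) = (22509 + 10518)/(30276 + 193888575) = 33027/193918851 = 33027*(1/193918851) = 11009/64639617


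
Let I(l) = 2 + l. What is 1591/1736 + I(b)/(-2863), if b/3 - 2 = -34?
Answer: 674031/710024 ≈ 0.94931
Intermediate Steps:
b = -96 (b = 6 + 3*(-34) = 6 - 102 = -96)
1591/1736 + I(b)/(-2863) = 1591/1736 + (2 - 96)/(-2863) = 1591*(1/1736) - 94*(-1/2863) = 1591/1736 + 94/2863 = 674031/710024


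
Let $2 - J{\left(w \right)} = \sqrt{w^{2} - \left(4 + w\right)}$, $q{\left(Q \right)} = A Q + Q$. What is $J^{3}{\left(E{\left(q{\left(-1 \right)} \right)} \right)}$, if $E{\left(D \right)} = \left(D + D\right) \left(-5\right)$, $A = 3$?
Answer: $9344 - 3136 \sqrt{389} \approx -52508.0$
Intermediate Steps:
$q{\left(Q \right)} = 4 Q$ ($q{\left(Q \right)} = 3 Q + Q = 4 Q$)
$E{\left(D \right)} = - 10 D$ ($E{\left(D \right)} = 2 D \left(-5\right) = - 10 D$)
$J{\left(w \right)} = 2 - \sqrt{-4 + w^{2} - w}$ ($J{\left(w \right)} = 2 - \sqrt{w^{2} - \left(4 + w\right)} = 2 - \sqrt{-4 + w^{2} - w}$)
$J^{3}{\left(E{\left(q{\left(-1 \right)} \right)} \right)} = \left(2 - \sqrt{-4 + \left(- 10 \cdot 4 \left(-1\right)\right)^{2} - - 10 \cdot 4 \left(-1\right)}\right)^{3} = \left(2 - \sqrt{-4 + \left(\left(-10\right) \left(-4\right)\right)^{2} - \left(-10\right) \left(-4\right)}\right)^{3} = \left(2 - \sqrt{-4 + 40^{2} - 40}\right)^{3} = \left(2 - \sqrt{-4 + 1600 - 40}\right)^{3} = \left(2 - \sqrt{1556}\right)^{3} = \left(2 - 2 \sqrt{389}\right)^{3}$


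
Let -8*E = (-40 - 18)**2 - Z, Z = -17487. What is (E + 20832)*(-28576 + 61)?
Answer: -4157629575/8 ≈ -5.1970e+8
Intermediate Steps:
E = -20851/8 (E = -((-40 - 18)**2 - 1*(-17487))/8 = -((-58)**2 + 17487)/8 = -(3364 + 17487)/8 = -1/8*20851 = -20851/8 ≈ -2606.4)
(E + 20832)*(-28576 + 61) = (-20851/8 + 20832)*(-28576 + 61) = (145805/8)*(-28515) = -4157629575/8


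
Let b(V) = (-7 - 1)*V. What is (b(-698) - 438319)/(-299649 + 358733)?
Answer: -432735/59084 ≈ -7.3241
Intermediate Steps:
b(V) = -8*V
(b(-698) - 438319)/(-299649 + 358733) = (-8*(-698) - 438319)/(-299649 + 358733) = (5584 - 438319)/59084 = -432735*1/59084 = -432735/59084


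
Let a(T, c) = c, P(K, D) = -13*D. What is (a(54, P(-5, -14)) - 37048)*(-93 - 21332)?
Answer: 789854050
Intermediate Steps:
(a(54, P(-5, -14)) - 37048)*(-93 - 21332) = (-13*(-14) - 37048)*(-93 - 21332) = (182 - 37048)*(-21425) = -36866*(-21425) = 789854050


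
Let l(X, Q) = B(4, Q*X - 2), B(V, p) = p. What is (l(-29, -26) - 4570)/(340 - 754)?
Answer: 83/9 ≈ 9.2222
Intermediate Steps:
l(X, Q) = -2 + Q*X (l(X, Q) = Q*X - 2 = -2 + Q*X)
(l(-29, -26) - 4570)/(340 - 754) = ((-2 - 26*(-29)) - 4570)/(340 - 754) = ((-2 + 754) - 4570)/(-414) = (752 - 4570)*(-1/414) = -3818*(-1/414) = 83/9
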